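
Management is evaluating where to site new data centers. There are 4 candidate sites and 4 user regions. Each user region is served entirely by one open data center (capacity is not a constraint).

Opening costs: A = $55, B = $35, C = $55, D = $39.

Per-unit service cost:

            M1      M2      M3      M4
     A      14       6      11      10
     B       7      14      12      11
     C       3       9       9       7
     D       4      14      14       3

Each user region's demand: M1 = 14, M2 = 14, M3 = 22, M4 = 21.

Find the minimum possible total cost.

Minimum total cost: 523

For any fixed open set, each user region goes to its cheapest open site; total = fixed + service.
{C, D}: M1→C 3·14=42, M2→C 9·14=126, M3→C 9·22=198, M4→D 3·21=63. Service 429; fixed 94; total 523.
{A, C, D}: M1→C 3·14=42, M2→A 6·14=84, M3→C 9·22=198, M4→D 3·21=63. Service 387; fixed 149; total 536.
{A, D}: M1→D 4·14=56, M2→A 6·14=84, M3→A 11·22=242, M4→D 3·21=63. Service 445; fixed 94; total 539.
{A, B, C, D}: service 387 + fixed 184 = 571
No other subset beats 523.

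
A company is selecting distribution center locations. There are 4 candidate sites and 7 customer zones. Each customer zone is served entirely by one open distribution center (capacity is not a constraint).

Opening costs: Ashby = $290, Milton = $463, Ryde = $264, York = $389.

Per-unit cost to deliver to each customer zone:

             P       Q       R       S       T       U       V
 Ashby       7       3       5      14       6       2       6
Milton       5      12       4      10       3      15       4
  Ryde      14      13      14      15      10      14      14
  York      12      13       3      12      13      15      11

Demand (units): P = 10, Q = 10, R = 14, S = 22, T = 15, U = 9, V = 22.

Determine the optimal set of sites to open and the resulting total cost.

For any fixed open set, each customer zone goes to its cheapest open site; total = fixed + service.
{Ashby}: P→Ashby 7·10=70, Q→Ashby 3·10=30, R→Ashby 5·14=70, S→Ashby 14·22=308, T→Ashby 6·15=90, U→Ashby 2·9=18, V→Ashby 6·22=132. Service 718; fixed 290; total 1008.
{Milton}: service 714 + fixed 463 = 1177
{Ashby, Milton}: service 507 + fixed 753 = 1260
{Ashby, Milton, Ryde, York}: service 493 + fixed 1406 = 1899
No other subset beats 1008.

Open Ashby only; minimum total cost 1008.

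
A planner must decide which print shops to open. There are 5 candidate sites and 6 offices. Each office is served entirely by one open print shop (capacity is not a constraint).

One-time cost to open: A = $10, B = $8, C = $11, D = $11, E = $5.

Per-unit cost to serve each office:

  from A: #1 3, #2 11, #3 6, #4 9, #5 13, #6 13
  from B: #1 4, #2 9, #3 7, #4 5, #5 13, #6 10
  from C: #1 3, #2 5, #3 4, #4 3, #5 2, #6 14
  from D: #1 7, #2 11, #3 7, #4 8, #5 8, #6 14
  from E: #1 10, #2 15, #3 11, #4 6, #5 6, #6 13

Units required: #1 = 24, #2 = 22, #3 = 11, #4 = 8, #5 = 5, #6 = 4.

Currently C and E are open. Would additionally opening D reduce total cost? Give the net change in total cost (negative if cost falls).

No — net change +11 (cost rises by 11).

Current service cost with {C, E}: 312.
Adding D: each office re-picks its cheapest; new service cost 312, saving 0.
Extra fixed cost: 11. Net change = 11 − 0 = 11.
(Totals: 328 → 339.)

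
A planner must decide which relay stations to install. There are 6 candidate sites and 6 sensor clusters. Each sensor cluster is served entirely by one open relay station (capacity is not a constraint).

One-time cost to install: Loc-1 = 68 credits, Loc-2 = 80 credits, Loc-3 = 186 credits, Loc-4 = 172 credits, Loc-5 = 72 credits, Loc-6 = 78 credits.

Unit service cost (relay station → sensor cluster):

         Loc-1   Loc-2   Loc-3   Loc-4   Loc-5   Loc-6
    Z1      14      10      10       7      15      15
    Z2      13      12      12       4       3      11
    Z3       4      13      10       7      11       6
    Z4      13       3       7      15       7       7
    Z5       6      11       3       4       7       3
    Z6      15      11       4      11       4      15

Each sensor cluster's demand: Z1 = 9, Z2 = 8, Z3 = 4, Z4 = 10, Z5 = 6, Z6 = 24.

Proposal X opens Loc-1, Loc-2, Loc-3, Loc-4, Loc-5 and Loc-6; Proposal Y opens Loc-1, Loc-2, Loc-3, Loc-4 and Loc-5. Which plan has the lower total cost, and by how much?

Proposal Y is cheaper by 78.

Proposal X: {Loc-1, Loc-2, Loc-3, Loc-4, Loc-5, Loc-6}: Z1→Loc-4 7·9=63, Z2→Loc-5 3·8=24, Z3→Loc-1 4·4=16, Z4→Loc-2 3·10=30, Z5→Loc-3 3·6=18, Z6→Loc-3 4·24=96. Service 247; fixed 656; total 903.
Proposal Y: {Loc-1, Loc-2, Loc-3, Loc-4, Loc-5}: Z1→Loc-4 7·9=63, Z2→Loc-5 3·8=24, Z3→Loc-1 4·4=16, Z4→Loc-2 3·10=30, Z5→Loc-3 3·6=18, Z6→Loc-3 4·24=96. Service 247; fixed 578; total 825.
Difference: |903 − 825| = 78.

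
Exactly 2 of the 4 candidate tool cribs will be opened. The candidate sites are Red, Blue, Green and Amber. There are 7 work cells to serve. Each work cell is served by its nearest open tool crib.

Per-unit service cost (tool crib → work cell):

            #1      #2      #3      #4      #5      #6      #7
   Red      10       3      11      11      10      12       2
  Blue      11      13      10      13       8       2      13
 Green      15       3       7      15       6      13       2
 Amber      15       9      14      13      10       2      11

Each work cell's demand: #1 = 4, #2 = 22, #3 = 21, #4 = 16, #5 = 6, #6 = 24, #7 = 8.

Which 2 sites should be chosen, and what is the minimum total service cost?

Choose Blue and Green; total service cost 565.

With exactly 2 open, each work cell uses its cheapest among the chosen.
{Blue, Green}: #1→Blue 11·4=44, #2→Green 3·22=66, #3→Green 7·21=147, #4→Blue 13·16=208, #5→Green 6·6=36, #6→Blue 2·24=48, #7→Green 2·8=16. Service cost 565.
{Green, Amber}: service cost 581
{Red, Blue}: service cost 604
Among all 6 size-2 choices, {Blue, Green} is lowest.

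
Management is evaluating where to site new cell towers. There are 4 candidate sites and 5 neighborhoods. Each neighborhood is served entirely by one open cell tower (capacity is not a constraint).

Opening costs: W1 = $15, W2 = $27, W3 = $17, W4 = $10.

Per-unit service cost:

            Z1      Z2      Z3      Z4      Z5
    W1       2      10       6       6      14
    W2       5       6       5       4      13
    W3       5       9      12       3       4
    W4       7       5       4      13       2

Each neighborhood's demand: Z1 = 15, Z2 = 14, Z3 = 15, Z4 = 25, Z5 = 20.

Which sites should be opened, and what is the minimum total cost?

Open W1, W3 and W4; minimum total cost 317.

For any fixed open set, each neighborhood goes to its cheapest open site; total = fixed + service.
{W1, W3, W4}: Z1→W1 2·15=30, Z2→W4 5·14=70, Z3→W4 4·15=60, Z4→W3 3·25=75, Z5→W4 2·20=40. Service 275; fixed 42; total 317.
{W1, W2, W3, W4}: Z1→W1 2·15=30, Z2→W4 5·14=70, Z3→W4 4·15=60, Z4→W3 3·25=75, Z5→W4 2·20=40. Service 275; fixed 69; total 344.
{W3, W4}: service 320 + fixed 27 = 347
{W4}: Z1→W4 7·15=105, Z2→W4 5·14=70, Z3→W4 4·15=60, Z4→W4 13·25=325, Z5→W4 2·20=40. Service 600; fixed 10; total 610.
(All 15 nonempty subsets were checked; W1, W3 and W4 is lowest.)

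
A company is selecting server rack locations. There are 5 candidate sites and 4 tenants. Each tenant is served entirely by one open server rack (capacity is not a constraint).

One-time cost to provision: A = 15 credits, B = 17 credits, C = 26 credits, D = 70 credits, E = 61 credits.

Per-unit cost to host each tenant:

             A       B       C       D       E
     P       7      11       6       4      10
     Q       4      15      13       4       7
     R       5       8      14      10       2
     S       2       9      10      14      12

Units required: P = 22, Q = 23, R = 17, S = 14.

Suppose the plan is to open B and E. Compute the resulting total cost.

Total cost: 619

Each tenant is assigned to its cheapest site among the open ones.
{B, E}: P→E 10·22=220, Q→E 7·23=161, R→E 2·17=34, S→B 9·14=126. Service 541; fixed 78; total 619.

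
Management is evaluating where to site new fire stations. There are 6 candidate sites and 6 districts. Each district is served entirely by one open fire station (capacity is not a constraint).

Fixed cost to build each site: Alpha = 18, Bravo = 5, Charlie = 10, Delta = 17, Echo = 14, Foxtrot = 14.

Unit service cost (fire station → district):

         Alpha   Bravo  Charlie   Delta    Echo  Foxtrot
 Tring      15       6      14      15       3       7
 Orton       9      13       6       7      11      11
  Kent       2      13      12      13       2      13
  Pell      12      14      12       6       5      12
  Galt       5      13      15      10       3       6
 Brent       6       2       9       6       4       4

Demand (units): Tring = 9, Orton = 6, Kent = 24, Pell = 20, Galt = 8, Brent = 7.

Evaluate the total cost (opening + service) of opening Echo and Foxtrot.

Each district is assigned to its cheapest site among the open ones.
{Echo, Foxtrot}: Tring→Echo 3·9=27, Orton→Echo 11·6=66, Kent→Echo 2·24=48, Pell→Echo 5·20=100, Galt→Echo 3·8=24, Brent→Echo 4·7=28. Service 293; fixed 28; total 321.

Total cost: 321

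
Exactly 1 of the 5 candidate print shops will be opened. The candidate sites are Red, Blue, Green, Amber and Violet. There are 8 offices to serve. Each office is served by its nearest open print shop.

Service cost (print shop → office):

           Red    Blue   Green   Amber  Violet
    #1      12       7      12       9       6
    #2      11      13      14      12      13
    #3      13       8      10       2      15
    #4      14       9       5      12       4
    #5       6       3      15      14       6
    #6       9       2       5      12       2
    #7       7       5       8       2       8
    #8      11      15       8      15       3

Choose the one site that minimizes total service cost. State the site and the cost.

Choose Violet only; total service cost 57.

With exactly 1 open, each office uses its cheapest among the chosen.
{Violet}: #1→Violet 6, #2→Violet 13, #3→Violet 15, #4→Violet 4, #5→Violet 6, #6→Violet 2, #7→Violet 8, #8→Violet 3. Service cost 57.
{Blue}: service cost 62
{Green}: service cost 77
Among all 5 size-1 choices, {Violet} is lowest.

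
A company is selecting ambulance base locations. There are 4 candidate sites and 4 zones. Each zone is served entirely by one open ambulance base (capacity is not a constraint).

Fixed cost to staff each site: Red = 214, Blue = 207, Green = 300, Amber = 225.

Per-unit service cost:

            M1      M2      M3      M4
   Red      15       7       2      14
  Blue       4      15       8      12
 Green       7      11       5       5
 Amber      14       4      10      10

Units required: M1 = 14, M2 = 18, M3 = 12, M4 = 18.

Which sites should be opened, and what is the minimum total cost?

For any fixed open set, each zone goes to its cheapest open site; total = fixed + service.
{Green}: M1→Green 7·14=98, M2→Green 11·18=198, M3→Green 5·12=60, M4→Green 5·18=90. Service 446; fixed 300; total 746.
{Amber}: M1→Amber 14·14=196, M2→Amber 4·18=72, M3→Amber 10·12=120, M4→Amber 10·18=180. Service 568; fixed 225; total 793.
{Red}: service 612 + fixed 214 = 826
{Red, Blue, Green, Amber}: M1→Blue 4·14=56, M2→Amber 4·18=72, M3→Red 2·12=24, M4→Green 5·18=90. Service 242; fixed 946; total 1188.
No other subset beats 746.

Open Green only; minimum total cost 746.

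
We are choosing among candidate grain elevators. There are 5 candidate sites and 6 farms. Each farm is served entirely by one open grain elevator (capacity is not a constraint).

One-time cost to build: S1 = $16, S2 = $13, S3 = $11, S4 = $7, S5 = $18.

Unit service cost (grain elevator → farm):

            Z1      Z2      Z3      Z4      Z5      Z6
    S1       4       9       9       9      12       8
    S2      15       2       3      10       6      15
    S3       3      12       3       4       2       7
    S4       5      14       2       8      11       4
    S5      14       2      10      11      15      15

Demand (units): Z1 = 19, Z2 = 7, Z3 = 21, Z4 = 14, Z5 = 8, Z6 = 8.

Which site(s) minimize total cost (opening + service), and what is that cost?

For any fixed open set, each farm goes to its cheapest open site; total = fixed + service.
{S2, S3, S4}: Z1→S3 3·19=57, Z2→S2 2·7=14, Z3→S4 2·21=42, Z4→S3 4·14=56, Z5→S3 2·8=16, Z6→S4 4·8=32. Service 217; fixed 31; total 248.
{S3, S4, S5}: Z1→S3 3·19=57, Z2→S5 2·7=14, Z3→S4 2·21=42, Z4→S3 4·14=56, Z5→S3 2·8=16, Z6→S4 4·8=32. Service 217; fixed 36; total 253.
{S1, S2, S3, S4}: Z1→S3 3·19=57, Z2→S2 2·7=14, Z3→S4 2·21=42, Z4→S3 4·14=56, Z5→S3 2·8=16, Z6→S4 4·8=32. Service 217; fixed 47; total 264.
{S1, S2, S3, S4, S5}: Z1→S3 3·19=57, Z2→S2 2·7=14, Z3→S4 2·21=42, Z4→S3 4·14=56, Z5→S3 2·8=16, Z6→S4 4·8=32. Service 217; fixed 65; total 282.
No other subset beats 248.

Open S2, S3 and S4; minimum total cost 248.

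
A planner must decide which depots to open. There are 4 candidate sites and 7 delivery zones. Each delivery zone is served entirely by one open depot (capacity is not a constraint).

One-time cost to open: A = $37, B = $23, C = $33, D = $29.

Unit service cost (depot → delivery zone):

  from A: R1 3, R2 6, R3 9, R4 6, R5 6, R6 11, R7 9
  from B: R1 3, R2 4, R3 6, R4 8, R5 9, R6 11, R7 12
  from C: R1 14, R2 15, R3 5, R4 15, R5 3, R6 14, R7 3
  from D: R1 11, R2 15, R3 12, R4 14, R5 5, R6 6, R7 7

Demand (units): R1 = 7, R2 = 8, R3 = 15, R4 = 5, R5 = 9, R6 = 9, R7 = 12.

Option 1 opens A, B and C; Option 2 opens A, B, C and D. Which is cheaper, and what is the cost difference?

Option 1: {A, B, C}: R1→A 3·7=21, R2→B 4·8=32, R3→C 5·15=75, R4→A 6·5=30, R5→C 3·9=27, R6→A 11·9=99, R7→C 3·12=36. Service 320; fixed 93; total 413.
Option 2: {A, B, C, D}: R1→A 3·7=21, R2→B 4·8=32, R3→C 5·15=75, R4→A 6·5=30, R5→C 3·9=27, R6→D 6·9=54, R7→C 3·12=36. Service 275; fixed 122; total 397.
Difference: |413 − 397| = 16.

Option 2 is cheaper by 16.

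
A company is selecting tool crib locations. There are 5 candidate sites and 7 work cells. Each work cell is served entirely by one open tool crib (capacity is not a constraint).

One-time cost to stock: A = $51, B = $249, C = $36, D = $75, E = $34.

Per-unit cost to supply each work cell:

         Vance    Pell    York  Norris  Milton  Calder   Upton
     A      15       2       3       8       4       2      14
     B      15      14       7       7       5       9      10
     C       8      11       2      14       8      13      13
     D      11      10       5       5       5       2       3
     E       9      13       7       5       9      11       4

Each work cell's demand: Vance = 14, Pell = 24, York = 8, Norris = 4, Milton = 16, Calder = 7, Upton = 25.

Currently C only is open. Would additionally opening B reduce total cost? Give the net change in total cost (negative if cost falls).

No — net change +70 (cost rises by 70).

Current service cost with {C}: 992.
Adding B: each work cell re-picks its cheapest; new service cost 813, saving 179.
Extra fixed cost: 249. Net change = 249 − 179 = 70.
(Totals: 1028 → 1098.)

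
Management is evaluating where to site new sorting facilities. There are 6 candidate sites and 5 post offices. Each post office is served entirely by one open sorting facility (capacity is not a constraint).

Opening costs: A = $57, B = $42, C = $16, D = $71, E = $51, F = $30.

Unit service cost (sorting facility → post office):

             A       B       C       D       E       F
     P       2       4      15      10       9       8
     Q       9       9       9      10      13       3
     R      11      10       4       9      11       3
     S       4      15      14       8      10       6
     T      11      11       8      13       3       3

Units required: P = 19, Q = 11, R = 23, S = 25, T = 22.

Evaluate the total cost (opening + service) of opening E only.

Total cost: 934

Each post office is assigned to its cheapest site among the open ones.
{E}: P→E 9·19=171, Q→E 13·11=143, R→E 11·23=253, S→E 10·25=250, T→E 3·22=66. Service 883; fixed 51; total 934.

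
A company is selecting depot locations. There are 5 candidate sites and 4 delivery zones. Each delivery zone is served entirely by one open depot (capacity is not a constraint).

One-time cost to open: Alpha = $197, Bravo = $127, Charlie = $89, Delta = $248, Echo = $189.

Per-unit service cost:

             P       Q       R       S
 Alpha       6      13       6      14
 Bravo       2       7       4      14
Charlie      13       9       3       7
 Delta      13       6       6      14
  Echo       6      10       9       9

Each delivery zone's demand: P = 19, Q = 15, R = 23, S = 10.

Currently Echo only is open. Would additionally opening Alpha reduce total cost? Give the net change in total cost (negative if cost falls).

Current service cost with {Echo}: 561.
Adding Alpha: each delivery zone re-picks its cheapest; new service cost 492, saving 69.
Extra fixed cost: 197. Net change = 197 − 69 = 128.
(Totals: 750 → 878.)

No — net change +128 (cost rises by 128).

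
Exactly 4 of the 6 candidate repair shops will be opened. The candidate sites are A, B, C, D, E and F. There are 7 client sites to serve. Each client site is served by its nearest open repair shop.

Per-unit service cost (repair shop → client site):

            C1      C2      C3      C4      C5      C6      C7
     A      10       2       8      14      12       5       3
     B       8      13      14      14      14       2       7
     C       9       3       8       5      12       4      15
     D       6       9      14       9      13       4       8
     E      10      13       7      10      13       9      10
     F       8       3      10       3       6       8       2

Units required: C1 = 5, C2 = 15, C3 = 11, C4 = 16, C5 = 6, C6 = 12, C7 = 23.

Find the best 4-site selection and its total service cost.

With exactly 4 open, each client site uses its cheapest among the chosen.
{A, B, E, F}: C1→B 8·5=40, C2→A 2·15=30, C3→E 7·11=77, C4→F 3·16=48, C5→F 6·6=36, C6→B 2·12=24, C7→F 2·23=46. Service cost 301.
{A, B, D, F}: service cost 302
{B, D, E, F}: service cost 306
Among all 15 size-4 choices, {A, B, E, F} is lowest.

Choose A, B, E and F; total service cost 301.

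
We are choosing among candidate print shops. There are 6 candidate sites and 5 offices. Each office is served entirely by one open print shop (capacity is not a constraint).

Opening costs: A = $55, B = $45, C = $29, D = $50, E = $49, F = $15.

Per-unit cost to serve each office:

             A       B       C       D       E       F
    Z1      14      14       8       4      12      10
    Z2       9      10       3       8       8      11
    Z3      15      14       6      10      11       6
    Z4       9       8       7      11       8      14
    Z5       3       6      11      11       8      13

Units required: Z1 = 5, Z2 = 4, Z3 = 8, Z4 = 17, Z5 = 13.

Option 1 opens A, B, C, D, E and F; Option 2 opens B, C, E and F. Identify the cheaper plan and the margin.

Option 2 is cheaper by 46.

Option 1: {A, B, C, D, E, F}: Z1→D 4·5=20, Z2→C 3·4=12, Z3→C 6·8=48, Z4→C 7·17=119, Z5→A 3·13=39. Service 238; fixed 243; total 481.
Option 2: {B, C, E, F}: Z1→C 8·5=40, Z2→C 3·4=12, Z3→C 6·8=48, Z4→C 7·17=119, Z5→B 6·13=78. Service 297; fixed 138; total 435.
Difference: |481 − 435| = 46.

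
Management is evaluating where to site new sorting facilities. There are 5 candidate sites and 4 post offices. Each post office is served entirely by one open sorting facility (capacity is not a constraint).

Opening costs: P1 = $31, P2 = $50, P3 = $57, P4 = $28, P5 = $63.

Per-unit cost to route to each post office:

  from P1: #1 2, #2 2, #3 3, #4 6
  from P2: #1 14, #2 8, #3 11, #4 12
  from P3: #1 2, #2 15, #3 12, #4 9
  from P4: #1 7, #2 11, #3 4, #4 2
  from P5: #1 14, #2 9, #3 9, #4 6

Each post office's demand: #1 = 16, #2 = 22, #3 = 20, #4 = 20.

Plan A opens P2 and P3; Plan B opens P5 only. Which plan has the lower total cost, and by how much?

Plan A is cheaper by 70.

Plan A: {P2, P3}: #1→P3 2·16=32, #2→P2 8·22=176, #3→P2 11·20=220, #4→P3 9·20=180. Service 608; fixed 107; total 715.
Plan B: {P5}: #1→P5 14·16=224, #2→P5 9·22=198, #3→P5 9·20=180, #4→P5 6·20=120. Service 722; fixed 63; total 785.
Difference: |715 − 785| = 70.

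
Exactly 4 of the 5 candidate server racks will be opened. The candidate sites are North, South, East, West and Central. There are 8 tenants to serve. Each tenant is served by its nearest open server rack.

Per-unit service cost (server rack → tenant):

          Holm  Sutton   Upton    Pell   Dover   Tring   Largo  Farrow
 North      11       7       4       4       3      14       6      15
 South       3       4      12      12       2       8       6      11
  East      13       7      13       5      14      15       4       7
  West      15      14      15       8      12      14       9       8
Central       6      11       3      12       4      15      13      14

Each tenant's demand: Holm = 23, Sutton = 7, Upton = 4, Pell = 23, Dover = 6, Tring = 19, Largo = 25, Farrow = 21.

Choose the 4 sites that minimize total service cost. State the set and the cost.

With exactly 4 open, each tenant uses its cheapest among the chosen.
{North, South, East, Central}: Holm→South 3·23=69, Sutton→South 4·7=28, Upton→Central 3·4=12, Pell→North 4·23=92, Dover→South 2·6=12, Tring→South 8·19=152, Largo→East 4·25=100, Farrow→East 7·21=147. Service cost 612.
{North, South, East, West}: service cost 616
{South, East, West, Central}: service cost 635
Among all 5 size-4 choices, {North, South, East, Central} is lowest.

Choose North, South, East and Central; total service cost 612.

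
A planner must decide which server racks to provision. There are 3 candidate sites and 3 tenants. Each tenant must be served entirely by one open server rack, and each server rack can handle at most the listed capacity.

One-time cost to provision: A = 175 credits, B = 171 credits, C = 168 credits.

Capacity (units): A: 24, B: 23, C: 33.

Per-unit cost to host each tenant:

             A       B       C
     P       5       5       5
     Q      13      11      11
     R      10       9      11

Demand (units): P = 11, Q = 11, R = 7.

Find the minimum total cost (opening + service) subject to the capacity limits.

Minimum total cost: 421

Open {C}: P→C 5·11=55, Q→C 11·11=121, R→C 11·7=77.
Loads: C carries 29/33. Service 253; fixed 168; total 421.
Next best feasible plan costs 578.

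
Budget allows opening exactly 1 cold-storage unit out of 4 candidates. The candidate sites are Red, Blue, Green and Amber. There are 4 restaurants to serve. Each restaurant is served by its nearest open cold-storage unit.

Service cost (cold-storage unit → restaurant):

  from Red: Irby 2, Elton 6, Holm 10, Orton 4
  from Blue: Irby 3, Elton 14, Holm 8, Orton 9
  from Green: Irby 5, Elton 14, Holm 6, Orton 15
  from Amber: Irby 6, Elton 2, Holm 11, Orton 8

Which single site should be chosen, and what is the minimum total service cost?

Choose Red only; total service cost 22.

With exactly 1 open, each restaurant uses its cheapest among the chosen.
{Red}: Irby→Red 2, Elton→Red 6, Holm→Red 10, Orton→Red 4. Service cost 22.
{Amber}: service cost 27
{Blue}: service cost 34
Among all 4 size-1 choices, {Red} is lowest.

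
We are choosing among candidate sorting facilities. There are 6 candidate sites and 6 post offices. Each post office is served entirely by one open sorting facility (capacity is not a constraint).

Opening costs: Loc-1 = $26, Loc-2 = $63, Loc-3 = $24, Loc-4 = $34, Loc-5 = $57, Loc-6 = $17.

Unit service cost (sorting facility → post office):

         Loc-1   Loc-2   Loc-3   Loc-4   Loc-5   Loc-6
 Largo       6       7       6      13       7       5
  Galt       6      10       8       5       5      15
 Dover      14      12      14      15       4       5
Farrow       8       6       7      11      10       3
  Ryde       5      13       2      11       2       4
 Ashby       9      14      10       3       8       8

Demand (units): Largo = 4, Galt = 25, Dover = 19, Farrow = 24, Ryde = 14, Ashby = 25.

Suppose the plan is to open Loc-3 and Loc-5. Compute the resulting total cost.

Total cost: 702

Each post office is assigned to its cheapest site among the open ones.
{Loc-3, Loc-5}: Largo→Loc-3 6·4=24, Galt→Loc-5 5·25=125, Dover→Loc-5 4·19=76, Farrow→Loc-3 7·24=168, Ryde→Loc-3 2·14=28, Ashby→Loc-5 8·25=200. Service 621; fixed 81; total 702.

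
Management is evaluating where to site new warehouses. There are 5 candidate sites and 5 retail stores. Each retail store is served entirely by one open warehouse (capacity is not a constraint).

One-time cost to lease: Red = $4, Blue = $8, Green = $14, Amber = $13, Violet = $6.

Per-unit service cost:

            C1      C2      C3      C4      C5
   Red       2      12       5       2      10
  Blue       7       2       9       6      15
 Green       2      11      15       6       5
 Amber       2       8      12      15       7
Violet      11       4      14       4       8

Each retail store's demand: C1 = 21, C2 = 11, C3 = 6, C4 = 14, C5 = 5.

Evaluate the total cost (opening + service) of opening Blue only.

Total cost: 390

Each retail store is assigned to its cheapest site among the open ones.
{Blue}: C1→Blue 7·21=147, C2→Blue 2·11=22, C3→Blue 9·6=54, C4→Blue 6·14=84, C5→Blue 15·5=75. Service 382; fixed 8; total 390.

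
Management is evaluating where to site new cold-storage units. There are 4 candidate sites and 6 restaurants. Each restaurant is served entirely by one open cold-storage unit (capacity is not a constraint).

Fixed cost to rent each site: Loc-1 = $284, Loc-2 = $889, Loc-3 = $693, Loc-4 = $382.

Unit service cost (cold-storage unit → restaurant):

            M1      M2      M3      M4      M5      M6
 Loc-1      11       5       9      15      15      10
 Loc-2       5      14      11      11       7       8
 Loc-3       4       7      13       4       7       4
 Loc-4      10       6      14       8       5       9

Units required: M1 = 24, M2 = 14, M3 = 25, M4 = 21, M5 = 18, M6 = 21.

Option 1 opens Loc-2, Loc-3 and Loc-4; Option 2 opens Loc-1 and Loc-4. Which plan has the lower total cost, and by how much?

Option 1: {Loc-2, Loc-3, Loc-4}: M1→Loc-3 4·24=96, M2→Loc-4 6·14=84, M3→Loc-2 11·25=275, M4→Loc-3 4·21=84, M5→Loc-4 5·18=90, M6→Loc-3 4·21=84. Service 713; fixed 1964; total 2677.
Option 2: {Loc-1, Loc-4}: M1→Loc-4 10·24=240, M2→Loc-1 5·14=70, M3→Loc-1 9·25=225, M4→Loc-4 8·21=168, M5→Loc-4 5·18=90, M6→Loc-4 9·21=189. Service 982; fixed 666; total 1648.
Difference: |2677 − 1648| = 1029.

Option 2 is cheaper by 1029.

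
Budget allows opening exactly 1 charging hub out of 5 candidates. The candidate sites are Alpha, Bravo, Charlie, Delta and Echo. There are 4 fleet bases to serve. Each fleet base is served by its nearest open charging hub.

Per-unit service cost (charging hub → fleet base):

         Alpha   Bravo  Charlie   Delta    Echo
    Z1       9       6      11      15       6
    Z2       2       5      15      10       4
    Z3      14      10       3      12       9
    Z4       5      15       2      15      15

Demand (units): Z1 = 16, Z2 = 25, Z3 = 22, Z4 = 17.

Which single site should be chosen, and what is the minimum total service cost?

With exactly 1 open, each fleet base uses its cheapest among the chosen.
{Alpha}: Z1→Alpha 9·16=144, Z2→Alpha 2·25=50, Z3→Alpha 14·22=308, Z4→Alpha 5·17=85. Service cost 587.
{Echo}: service cost 649
{Charlie}: service cost 651
Among all 5 size-1 choices, {Alpha} is lowest.

Choose Alpha only; total service cost 587.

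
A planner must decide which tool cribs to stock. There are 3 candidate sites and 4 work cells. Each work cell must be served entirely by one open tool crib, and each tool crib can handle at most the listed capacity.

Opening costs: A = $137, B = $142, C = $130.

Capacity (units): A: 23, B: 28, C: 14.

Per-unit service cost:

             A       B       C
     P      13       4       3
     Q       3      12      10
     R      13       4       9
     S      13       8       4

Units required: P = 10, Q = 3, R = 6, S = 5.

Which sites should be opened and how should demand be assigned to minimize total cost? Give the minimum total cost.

Open {B}: P→B 4·10=40, Q→B 12·3=36, R→B 4·6=24, S→B 8·5=40.
Loads: B carries 24/28. Service 140; fixed 142; total 282.
Next best feasible plan costs 386.

Minimum total cost: 282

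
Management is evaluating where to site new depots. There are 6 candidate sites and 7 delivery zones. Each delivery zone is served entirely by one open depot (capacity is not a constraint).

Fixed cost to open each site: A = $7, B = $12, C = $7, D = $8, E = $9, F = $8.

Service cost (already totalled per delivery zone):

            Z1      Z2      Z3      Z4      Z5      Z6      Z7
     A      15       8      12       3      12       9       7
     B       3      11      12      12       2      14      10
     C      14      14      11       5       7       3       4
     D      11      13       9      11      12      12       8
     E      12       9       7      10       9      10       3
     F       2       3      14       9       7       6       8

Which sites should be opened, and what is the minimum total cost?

Open C and F; minimum total cost 50.

For any fixed open set, each delivery zone goes to its cheapest open site; total = fixed + service.
{C, F}: Z1→F 2, Z2→F 3, Z3→C 11, Z4→C 5, Z5→C 7, Z6→C 3, Z7→C 4. Service 35; fixed 15; total 50.
{C, E, F}: service 30 + fixed 24 = 54
{E, F}: service 37 + fixed 17 = 54
{A, B, C, D, E, F}: service 23 + fixed 51 = 74
No other subset beats 50.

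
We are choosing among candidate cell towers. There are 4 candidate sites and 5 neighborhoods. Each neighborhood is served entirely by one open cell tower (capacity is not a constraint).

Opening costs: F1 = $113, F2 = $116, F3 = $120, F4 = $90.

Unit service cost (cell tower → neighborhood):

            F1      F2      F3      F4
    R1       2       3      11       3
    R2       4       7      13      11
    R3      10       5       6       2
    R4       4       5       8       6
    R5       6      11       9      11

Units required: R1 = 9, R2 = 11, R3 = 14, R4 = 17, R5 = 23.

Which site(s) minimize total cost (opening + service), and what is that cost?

For any fixed open set, each neighborhood goes to its cheapest open site; total = fixed + service.
{F1, F4}: R1→F1 2·9=18, R2→F1 4·11=44, R3→F4 2·14=28, R4→F1 4·17=68, R5→F1 6·23=138. Service 296; fixed 203; total 499.
{F1}: R1→F1 2·9=18, R2→F1 4·11=44, R3→F1 10·14=140, R4→F1 4·17=68, R5→F1 6·23=138. Service 408; fixed 113; total 521.
{F1, F2}: service 338 + fixed 229 = 567
{F1, F2, F3, F4}: service 296 + fixed 439 = 735
No other subset beats 499.

Open F1 and F4; minimum total cost 499.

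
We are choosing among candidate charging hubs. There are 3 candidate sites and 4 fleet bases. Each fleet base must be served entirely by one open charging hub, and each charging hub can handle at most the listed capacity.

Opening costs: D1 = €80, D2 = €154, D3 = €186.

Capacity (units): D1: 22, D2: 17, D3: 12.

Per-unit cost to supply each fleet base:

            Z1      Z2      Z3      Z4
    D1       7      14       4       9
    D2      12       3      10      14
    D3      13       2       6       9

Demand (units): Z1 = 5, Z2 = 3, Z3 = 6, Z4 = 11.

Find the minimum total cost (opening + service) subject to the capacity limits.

Open {D1, D2}: Z1→D1 7·5=35, Z2→D2 3·3=9, Z3→D1 4·6=24, Z4→D1 9·11=99.
Loads: D1 carries 22/22, D2 carries 3/17. Service 167; fixed 234; total 401.
Next best feasible plan costs 426.

Minimum total cost: 401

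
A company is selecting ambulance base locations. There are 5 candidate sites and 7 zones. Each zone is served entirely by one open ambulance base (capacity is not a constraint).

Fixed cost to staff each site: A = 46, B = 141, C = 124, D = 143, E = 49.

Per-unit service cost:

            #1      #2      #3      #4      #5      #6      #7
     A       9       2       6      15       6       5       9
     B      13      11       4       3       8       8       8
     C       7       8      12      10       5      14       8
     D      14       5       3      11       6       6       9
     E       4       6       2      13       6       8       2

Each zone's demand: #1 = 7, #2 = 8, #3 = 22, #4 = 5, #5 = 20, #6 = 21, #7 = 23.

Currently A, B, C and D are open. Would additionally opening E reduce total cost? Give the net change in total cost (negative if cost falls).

Current service cost with {A, B, C, D}: 535.
Adding E: each zone re-picks its cheapest; new service cost 354, saving 181.
Extra fixed cost: 49. Net change = 49 − 181 = -132.
(Totals: 989 → 857.)

Yes — net change −132 (cost falls by 132).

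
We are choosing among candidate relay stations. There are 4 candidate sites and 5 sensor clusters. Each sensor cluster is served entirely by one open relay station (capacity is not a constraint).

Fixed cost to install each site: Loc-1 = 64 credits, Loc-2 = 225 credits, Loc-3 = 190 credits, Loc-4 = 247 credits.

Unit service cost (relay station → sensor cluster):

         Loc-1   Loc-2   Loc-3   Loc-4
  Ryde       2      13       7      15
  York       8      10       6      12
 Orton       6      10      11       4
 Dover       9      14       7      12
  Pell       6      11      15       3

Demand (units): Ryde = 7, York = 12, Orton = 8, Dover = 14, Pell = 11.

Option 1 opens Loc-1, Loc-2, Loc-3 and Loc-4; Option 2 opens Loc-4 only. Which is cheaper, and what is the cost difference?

Option 1: {Loc-1, Loc-2, Loc-3, Loc-4}: Ryde→Loc-1 2·7=14, York→Loc-3 6·12=72, Orton→Loc-4 4·8=32, Dover→Loc-3 7·14=98, Pell→Loc-4 3·11=33. Service 249; fixed 726; total 975.
Option 2: {Loc-4}: Ryde→Loc-4 15·7=105, York→Loc-4 12·12=144, Orton→Loc-4 4·8=32, Dover→Loc-4 12·14=168, Pell→Loc-4 3·11=33. Service 482; fixed 247; total 729.
Difference: |975 − 729| = 246.

Option 2 is cheaper by 246.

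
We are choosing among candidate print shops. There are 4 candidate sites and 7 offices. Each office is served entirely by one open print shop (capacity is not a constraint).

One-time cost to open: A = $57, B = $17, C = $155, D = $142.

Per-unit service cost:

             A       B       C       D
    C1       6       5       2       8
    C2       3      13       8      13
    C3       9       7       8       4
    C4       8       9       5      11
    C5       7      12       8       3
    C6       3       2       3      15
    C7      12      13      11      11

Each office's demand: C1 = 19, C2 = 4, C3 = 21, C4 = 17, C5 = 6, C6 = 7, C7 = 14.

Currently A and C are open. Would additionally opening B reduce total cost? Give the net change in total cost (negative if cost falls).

Current service cost with {A, C}: 520.
Adding B: each office re-picks its cheapest; new service cost 492, saving 28.
Extra fixed cost: 17. Net change = 17 − 28 = -11.
(Totals: 732 → 721.)

Yes — net change −11 (cost falls by 11).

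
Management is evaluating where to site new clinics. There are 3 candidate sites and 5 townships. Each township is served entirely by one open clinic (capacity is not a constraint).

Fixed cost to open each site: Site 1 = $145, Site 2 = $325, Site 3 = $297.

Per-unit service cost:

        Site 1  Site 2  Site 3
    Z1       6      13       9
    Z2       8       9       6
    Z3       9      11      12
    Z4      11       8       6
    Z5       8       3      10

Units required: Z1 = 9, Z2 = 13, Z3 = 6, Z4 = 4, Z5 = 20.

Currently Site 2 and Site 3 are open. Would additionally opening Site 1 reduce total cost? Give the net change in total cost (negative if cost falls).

Current service cost with {Site 2, Site 3}: 309.
Adding Site 1: each township re-picks its cheapest; new service cost 270, saving 39.
Extra fixed cost: 145. Net change = 145 − 39 = 106.
(Totals: 931 → 1037.)

No — net change +106 (cost rises by 106).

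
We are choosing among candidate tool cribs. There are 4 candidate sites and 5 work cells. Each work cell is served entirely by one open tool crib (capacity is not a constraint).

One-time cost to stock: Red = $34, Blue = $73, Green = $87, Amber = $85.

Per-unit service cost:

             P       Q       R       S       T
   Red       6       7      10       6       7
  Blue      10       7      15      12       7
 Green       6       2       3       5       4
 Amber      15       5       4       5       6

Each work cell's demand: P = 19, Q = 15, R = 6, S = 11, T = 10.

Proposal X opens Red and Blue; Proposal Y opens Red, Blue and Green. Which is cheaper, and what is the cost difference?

Proposal Y is cheaper by 71.

Proposal X: {Red, Blue}: P→Red 6·19=114, Q→Red 7·15=105, R→Red 10·6=60, S→Red 6·11=66, T→Red 7·10=70. Service 415; fixed 107; total 522.
Proposal Y: {Red, Blue, Green}: P→Red 6·19=114, Q→Green 2·15=30, R→Green 3·6=18, S→Green 5·11=55, T→Green 4·10=40. Service 257; fixed 194; total 451.
Difference: |522 − 451| = 71.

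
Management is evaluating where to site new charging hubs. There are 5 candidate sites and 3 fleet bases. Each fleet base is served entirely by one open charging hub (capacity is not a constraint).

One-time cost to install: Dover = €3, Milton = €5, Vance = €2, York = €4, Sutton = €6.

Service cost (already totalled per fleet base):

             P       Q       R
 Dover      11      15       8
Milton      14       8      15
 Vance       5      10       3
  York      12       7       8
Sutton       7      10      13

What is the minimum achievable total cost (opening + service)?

Minimum total cost: 20

For any fixed open set, each fleet base goes to its cheapest open site; total = fixed + service.
{Vance}: P→Vance 5, Q→Vance 10, R→Vance 3. Service 18; fixed 2; total 20.
{Vance, York}: service 15 + fixed 6 = 21
{Dover, Vance}: service 18 + fixed 5 = 23
{Dover, Milton, Vance, York, Sutton}: service 15 + fixed 20 = 35
No other subset beats 20.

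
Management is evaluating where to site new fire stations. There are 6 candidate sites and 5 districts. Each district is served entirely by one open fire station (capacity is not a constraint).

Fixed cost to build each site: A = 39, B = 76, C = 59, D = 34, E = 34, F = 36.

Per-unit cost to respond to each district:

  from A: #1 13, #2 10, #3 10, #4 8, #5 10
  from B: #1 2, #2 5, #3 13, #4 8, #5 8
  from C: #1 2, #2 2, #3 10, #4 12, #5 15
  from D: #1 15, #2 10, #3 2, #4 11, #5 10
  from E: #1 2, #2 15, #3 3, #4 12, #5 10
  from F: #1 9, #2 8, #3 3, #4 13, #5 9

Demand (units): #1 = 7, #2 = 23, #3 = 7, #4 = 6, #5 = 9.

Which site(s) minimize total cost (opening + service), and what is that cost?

For any fixed open set, each district goes to its cheapest open site; total = fixed + service.
{C, D}: #1→C 2·7=14, #2→C 2·23=46, #3→D 2·7=14, #4→D 11·6=66, #5→D 10·9=90. Service 230; fixed 93; total 323.
{C, F}: service 234 + fixed 95 = 329
{C, E}: service 243 + fixed 93 = 336
{A, B, C, D, E, F}: service 194 + fixed 278 = 472
No other subset beats 323.

Open C and D; minimum total cost 323.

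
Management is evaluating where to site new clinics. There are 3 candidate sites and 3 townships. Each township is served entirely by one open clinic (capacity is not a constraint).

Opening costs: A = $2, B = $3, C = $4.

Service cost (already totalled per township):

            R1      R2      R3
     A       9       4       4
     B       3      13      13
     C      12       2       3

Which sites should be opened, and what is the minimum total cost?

Open B and C; minimum total cost 15.

For any fixed open set, each township goes to its cheapest open site; total = fixed + service.
{B, C}: R1→B 3, R2→C 2, R3→C 3. Service 8; fixed 7; total 15.
{A, B}: service 11 + fixed 5 = 16
{A, B, C}: service 8 + fixed 9 = 17
{A}: service 17 + fixed 2 = 19
No other subset beats 15.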